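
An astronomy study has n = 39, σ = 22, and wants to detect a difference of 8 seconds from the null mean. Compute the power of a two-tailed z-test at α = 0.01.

SE = σ/√n = 22/√39 = 3.523. Non-centrality λ = d/SE = 8/3.523 = 2.271. Power ≈ Φ(λ - z_{α/2}) = Φ(2.271 - 2.576) = Φ(-0.305) = 0.38.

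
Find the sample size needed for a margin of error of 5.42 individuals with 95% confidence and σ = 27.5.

n = (z*σ/E)² = (1.96×27.5/5.42)² = 98.9 → n = 99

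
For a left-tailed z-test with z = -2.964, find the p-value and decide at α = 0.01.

p = P(Z < -2.964) = Φ(-2.964) ≈ 0.0015. Since p < 0.01, reject H₀ (significant) at α = 0.01.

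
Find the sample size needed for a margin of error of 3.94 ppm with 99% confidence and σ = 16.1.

n = (z*σ/E)² = (2.576×16.1/3.94)² = 110.8 → n = 111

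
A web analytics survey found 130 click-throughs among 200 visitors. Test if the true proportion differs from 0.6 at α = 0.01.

p̂ = 0.65, p₀ = 0.6. z = (p̂ - p₀)/√(p₀(1-p₀)/n) = 1.443. Critical: ±2.576. Fail to reject H₀.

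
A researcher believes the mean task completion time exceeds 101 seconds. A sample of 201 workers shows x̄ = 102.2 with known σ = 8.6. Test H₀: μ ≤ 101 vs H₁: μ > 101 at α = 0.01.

z = 1.978. Critical value: 2.33. Fail to reject H₀.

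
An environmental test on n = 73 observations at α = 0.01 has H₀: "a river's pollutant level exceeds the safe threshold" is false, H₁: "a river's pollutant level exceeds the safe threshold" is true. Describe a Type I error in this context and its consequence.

Type I error: rejecting H₀ when it is true — concluding that a river's pollutant level exceeds the safe threshold when in fact it is not. Consequence: shutting down a compliant factory unnecessarily.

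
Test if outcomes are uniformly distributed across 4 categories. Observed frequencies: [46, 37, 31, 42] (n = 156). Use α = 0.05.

Expected = 39 each. χ² = Σ(O-E)²/E = 3.231. df = 3, critical value = 7.815. Fail to reject H₀.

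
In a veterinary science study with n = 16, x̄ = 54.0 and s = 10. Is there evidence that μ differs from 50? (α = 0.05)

t = (x̄ - μ₀)/(s/√n) = (54.0 - 50)/(10/√16) = 1.6. df = 15, critical t = ±2.131. Fail to reject H₀.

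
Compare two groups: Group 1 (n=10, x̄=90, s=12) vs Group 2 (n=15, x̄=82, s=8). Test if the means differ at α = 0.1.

Pooled sp = 9.76. t = 2.007, df = 23. Critical t = ±1.714. Reject H₀.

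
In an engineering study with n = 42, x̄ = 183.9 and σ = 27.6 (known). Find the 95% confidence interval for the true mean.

CI = x̄ ± z*(σ/√n) = 183.9 ± 1.96(27.6/√42) = 183.9 ± 8.35 = (175.55, 192.25)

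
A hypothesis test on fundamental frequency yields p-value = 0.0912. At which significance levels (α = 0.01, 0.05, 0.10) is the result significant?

p = 0.0912. Significant at: α = 0.1.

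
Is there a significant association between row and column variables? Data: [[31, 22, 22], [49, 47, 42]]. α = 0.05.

χ² = 0.794. df = 2, critical = 5.991. Fail to reject H₀. No evidence of dependence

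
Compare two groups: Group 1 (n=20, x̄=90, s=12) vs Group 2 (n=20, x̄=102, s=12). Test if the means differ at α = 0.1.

Pooled sp = 12.0. t = -3.162, df = 38. Critical t = ±1.686. Reject H₀.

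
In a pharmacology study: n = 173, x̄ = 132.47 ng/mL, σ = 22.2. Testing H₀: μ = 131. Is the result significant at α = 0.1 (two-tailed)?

z = (132.47 - 131)/(22.2/√173) = 0.871. Since |z| ≤ 1.645, not significant at α = 0.1.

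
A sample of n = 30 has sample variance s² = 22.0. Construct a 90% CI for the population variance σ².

df = 29. χ²_{0.05} = 42.557, χ²_{0.95} = 17.708. CI for σ² = ((n-1)s²/χ²_{α/2}, (n-1)s²/χ²_{1-α/2}) = (29·22.0/42.557, 29·22.0/17.708) = (14.99, 36.03)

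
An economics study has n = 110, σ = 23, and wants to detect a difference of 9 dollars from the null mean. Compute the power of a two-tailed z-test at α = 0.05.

SE = σ/√n = 23/√110 = 2.193. Non-centrality λ = d/SE = 9/2.193 = 4.104. Power ≈ Φ(λ - z_{α/2}) = Φ(4.104 - 1.96) = Φ(2.144) = 0.984.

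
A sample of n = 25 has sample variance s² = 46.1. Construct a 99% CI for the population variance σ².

df = 24. χ²_{0.005} = 45.559, χ²_{0.995} = 9.886. CI for σ² = ((n-1)s²/χ²_{α/2}, (n-1)s²/χ²_{1-α/2}) = (24·46.1/45.559, 24·46.1/9.886) = (24.28, 111.92)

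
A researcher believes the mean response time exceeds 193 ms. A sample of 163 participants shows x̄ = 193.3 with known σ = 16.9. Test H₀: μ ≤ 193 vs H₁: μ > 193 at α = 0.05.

z = 0.227. Critical value: 1.645. Fail to reject H₀.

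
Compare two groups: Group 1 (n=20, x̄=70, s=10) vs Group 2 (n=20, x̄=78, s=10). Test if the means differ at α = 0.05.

Pooled sp = 10.0. t = -2.53, df = 38. Critical t = ±2.024. Reject H₀.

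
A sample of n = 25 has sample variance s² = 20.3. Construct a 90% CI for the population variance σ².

df = 24. χ²_{0.05} = 36.415, χ²_{0.95} = 13.848. CI for σ² = ((n-1)s²/χ²_{α/2}, (n-1)s²/χ²_{1-α/2}) = (24·20.3/36.415, 24·20.3/13.848) = (13.38, 35.18)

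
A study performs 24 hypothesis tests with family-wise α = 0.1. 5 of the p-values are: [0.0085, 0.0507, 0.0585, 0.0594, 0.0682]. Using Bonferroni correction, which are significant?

Bonferroni α = 0.1/24 = 0.00417. None of the given p-values are significant.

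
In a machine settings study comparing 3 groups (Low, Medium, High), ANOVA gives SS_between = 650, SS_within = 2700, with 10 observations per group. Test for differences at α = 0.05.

df_between = 2, df_within = 27. F = MS_between/MS_within = 325.0/100.0 = 3.25. F_crit ≈ 3.354. Fail to reject H₀.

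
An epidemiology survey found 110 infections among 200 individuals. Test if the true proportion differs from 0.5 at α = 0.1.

p̂ = 0.55, p₀ = 0.5. z = (p̂ - p₀)/√(p₀(1-p₀)/n) = 1.414. Critical: ±1.645. Fail to reject H₀.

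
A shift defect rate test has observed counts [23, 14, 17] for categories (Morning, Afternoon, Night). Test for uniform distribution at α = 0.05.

Expected = 18 each. χ² = Σ(O-E)²/E = 2.333. df = 2, critical value = 5.991. Fail to reject H₀.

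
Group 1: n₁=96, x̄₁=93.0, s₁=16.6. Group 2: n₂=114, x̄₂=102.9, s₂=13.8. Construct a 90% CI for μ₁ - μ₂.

Difference = -9.9. SE = √(16.6²/96 + 13.8²/114) = 2.131. CI = (-13.41, -6.39)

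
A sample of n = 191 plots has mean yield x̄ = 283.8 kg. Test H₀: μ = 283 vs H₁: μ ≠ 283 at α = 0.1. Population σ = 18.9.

z = (x̄ - μ₀)/(σ/√n) = (283.8 - 283)/(18.9/√191) = 0.585. Critical value: ±1.645. Since |0.585| ≤ 1.645, Fail to reject H₀.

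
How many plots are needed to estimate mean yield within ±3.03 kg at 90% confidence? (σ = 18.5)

n = (z*σ/E)² = (1.645×18.5/3.03)² = 100.9 → n = 101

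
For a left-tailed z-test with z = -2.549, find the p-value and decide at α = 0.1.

p = P(Z < -2.549) = Φ(-2.549) ≈ 0.0054. Since p < 0.1, reject H₀ (significant) at α = 0.1.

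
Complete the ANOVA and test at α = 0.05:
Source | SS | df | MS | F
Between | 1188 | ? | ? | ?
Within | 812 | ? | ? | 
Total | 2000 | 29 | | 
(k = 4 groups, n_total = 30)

df_between = 3, df_within = 26. MS_between = 396.0, MS_within = 31.23. F = 12.68, F_crit ≈ 2.975. Reject H₀.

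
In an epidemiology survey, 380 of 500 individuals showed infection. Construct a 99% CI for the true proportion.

p̂ = 0.76. CI = p̂ ± z*√(p̂(1-p̂)/n) = (0.711, 0.809)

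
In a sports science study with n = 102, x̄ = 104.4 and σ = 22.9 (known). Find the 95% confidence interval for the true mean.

CI = x̄ ± z*(σ/√n) = 104.4 ± 1.96(22.9/√102) = 104.4 ± 4.44 = (99.96, 108.84)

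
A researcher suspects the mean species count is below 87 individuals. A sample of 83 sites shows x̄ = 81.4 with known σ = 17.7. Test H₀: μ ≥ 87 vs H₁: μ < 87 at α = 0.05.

z = -2.882. Critical value: -1.645. Reject H₀.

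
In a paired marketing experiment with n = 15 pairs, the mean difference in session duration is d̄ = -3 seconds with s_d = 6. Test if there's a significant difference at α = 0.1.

t = d̄/(s_d/√n) = -3/(6/√15) = -1.936. df = 14, critical t = ±1.761. Reject H₀.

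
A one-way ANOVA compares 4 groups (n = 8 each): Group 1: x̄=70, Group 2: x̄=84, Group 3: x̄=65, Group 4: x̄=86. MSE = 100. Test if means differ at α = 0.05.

Grand mean = 76.25. SS_between = 2566.0, MS_between = 855.33. F = 8.553, F_crit ≈ 2.947. Reject H₀.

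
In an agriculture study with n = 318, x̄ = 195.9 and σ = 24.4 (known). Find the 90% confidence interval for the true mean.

CI = x̄ ± z*(σ/√n) = 195.9 ± 1.645(24.4/√318) = 195.9 ± 2.25 = (193.65, 198.15)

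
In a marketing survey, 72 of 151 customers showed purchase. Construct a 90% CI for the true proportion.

p̂ = 0.477. CI = p̂ ± z*√(p̂(1-p̂)/n) = (0.41, 0.544)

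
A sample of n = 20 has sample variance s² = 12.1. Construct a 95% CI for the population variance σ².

df = 19. χ²_{0.025} = 32.852, χ²_{0.975} = 8.907. CI for σ² = ((n-1)s²/χ²_{α/2}, (n-1)s²/χ²_{1-α/2}) = (19·12.1/32.852, 19·12.1/8.907) = (7.0, 25.81)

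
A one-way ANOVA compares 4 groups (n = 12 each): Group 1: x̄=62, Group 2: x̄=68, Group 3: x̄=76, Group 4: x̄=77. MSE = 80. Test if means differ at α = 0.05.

Grand mean = 70.75. SS_between = 1809.0, MS_between = 603.0. F = 7.537, F_crit ≈ 2.816. Reject H₀.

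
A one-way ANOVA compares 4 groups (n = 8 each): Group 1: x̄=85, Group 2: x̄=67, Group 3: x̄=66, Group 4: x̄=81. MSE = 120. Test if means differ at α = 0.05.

Grand mean = 74.75. SS_between = 2246.0, MS_between = 748.67. F = 6.239, F_crit ≈ 2.947. Reject H₀.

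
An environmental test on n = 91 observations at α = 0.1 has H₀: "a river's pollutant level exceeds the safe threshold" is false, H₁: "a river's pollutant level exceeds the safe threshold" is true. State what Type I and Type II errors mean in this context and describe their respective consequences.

Type I (false positive): concluding that a river's pollutant level exceeds the safe threshold when it is not — shutting down a compliant factory unnecessarily. Type II (false negative): failing to conclude that a river's pollutant level exceeds the safe threshold when it is — allowing unsafe pollution to continue. Which is costlier depends on domain priorities and is a judgement call rather than a statistical fact.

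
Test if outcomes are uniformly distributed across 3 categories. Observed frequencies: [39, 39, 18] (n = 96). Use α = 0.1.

Expected = 32 each. χ² = Σ(O-E)²/E = 9.188. df = 2, critical value = 4.605. Reject H₀.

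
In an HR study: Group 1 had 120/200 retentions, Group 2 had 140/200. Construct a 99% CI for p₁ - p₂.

p̂₁ = 0.6, p̂₂ = 0.7. Difference = -0.1. CI = (-0.222, 0.022)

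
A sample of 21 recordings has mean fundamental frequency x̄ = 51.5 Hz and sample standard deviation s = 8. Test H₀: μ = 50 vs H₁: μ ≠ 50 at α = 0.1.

t = (x̄ - μ₀)/(s/√n) = (51.5 - 50)/(8/√21) = 0.859. df = 20, critical t = ±1.725. Fail to reject H₀.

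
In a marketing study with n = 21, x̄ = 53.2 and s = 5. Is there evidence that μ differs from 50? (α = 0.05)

t = (x̄ - μ₀)/(s/√n) = (53.2 - 50)/(5/√21) = 2.933. df = 20, critical t = ±2.086. Reject H₀.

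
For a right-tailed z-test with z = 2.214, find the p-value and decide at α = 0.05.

p = P(Z > 2.214) = 1 - Φ(2.214) ≈ 0.0134. Since p < 0.05, reject H₀ (significant) at α = 0.05.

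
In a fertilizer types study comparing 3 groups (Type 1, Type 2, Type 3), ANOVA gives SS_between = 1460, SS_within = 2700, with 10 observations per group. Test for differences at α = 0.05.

df_between = 2, df_within = 27. F = MS_between/MS_within = 730.0/100.0 = 7.3. F_crit ≈ 3.354. Reject H₀. At least one mean differs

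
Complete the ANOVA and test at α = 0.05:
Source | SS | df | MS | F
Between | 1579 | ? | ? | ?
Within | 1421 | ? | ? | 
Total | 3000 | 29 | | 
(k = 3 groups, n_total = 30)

df_between = 2, df_within = 27. MS_between = 789.5, MS_within = 52.63. F = 15.001, F_crit ≈ 3.354. Reject H₀.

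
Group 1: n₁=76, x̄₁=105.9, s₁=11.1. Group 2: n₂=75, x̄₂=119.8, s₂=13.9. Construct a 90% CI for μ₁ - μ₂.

Difference = -13.9. SE = √(11.1²/76 + 13.9²/75) = 2.049. CI = (-17.27, -10.53)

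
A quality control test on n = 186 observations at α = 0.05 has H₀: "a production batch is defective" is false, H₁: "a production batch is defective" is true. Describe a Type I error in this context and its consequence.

Type I error: rejecting H₀ when it is true — concluding that a production batch is defective when in fact it is not. Consequence: scrapping a good batch — wasted material and cost for no reason.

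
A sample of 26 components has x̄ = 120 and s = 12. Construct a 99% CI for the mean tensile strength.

CI = x̄ ± t*(s/√n) = 120 ± 2.787(12/√26) = (113.44, 126.56)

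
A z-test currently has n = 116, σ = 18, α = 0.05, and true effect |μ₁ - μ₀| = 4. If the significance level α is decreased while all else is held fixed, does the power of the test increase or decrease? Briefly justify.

Power decreases: a smaller α raises the critical value, so less of the H₁ sampling distribution falls in the rejection region.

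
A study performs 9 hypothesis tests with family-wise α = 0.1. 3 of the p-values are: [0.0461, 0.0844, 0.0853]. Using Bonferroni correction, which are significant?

Bonferroni α = 0.1/9 = 0.01111. None of the given p-values are significant.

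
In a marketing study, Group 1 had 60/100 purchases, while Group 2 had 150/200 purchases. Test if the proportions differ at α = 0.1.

p̂₁ = 0.6, p̂₂ = 0.75, pooled p̂ = 0.7. z = -2.673. Critical: ±1.645. Reject H₀.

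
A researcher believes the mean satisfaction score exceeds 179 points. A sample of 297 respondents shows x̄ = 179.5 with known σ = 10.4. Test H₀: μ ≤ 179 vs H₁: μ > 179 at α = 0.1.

z = 0.829. Critical value: 1.28. Fail to reject H₀.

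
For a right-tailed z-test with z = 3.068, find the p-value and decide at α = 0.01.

p = P(Z > 3.068) = 1 - Φ(3.068) ≈ 0.0011. Since p < 0.01, reject H₀ (significant) at α = 0.01.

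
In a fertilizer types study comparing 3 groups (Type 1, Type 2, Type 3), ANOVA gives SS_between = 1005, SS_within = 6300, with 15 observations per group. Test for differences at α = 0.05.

df_between = 2, df_within = 42. F = MS_between/MS_within = 502.5/150.0 = 3.35. F_crit ≈ 3.22. Reject H₀. At least one mean differs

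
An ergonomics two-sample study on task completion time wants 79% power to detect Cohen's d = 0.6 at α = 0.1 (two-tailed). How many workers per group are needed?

z_{α/2} = 1.645, z_β = Φ⁻¹(0.79) = 0.806. For medium effect (d = 0.6): n per group = 2(z_{α/2} + z_β)²/d² = 2(1.645 + 0.806)²/0.6² = 33.4 → 34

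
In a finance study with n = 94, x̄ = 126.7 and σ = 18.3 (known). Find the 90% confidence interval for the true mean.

CI = x̄ ± z*(σ/√n) = 126.7 ± 1.645(18.3/√94) = 126.7 ± 3.1 = (123.6, 129.8)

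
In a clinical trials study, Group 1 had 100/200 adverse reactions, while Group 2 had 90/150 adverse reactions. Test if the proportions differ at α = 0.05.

p̂₁ = 0.5, p̂₂ = 0.6, pooled p̂ = 0.543. z = -1.858. Critical: ±1.96. Fail to reject H₀.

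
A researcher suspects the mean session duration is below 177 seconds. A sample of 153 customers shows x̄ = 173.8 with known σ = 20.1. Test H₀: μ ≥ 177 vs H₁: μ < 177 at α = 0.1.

z = -1.969. Critical value: -1.28. Reject H₀.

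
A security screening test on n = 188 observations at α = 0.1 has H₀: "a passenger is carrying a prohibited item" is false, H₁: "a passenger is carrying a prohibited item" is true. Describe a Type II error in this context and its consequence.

Type II error: failing to reject H₀ when it is false — concluding that a passenger is carrying a prohibited item is not supported when in fact it is. Consequence: letting a prohibited item through — security breach.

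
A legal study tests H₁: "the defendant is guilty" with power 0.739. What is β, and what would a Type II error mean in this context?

β = 1 - power = 1 - 0.739 = 0.261. A Type II error is failing to reject H₀ when H₀ is false (false negative) — here, failing to conclude that the defendant is guilty when in fact it is true. Consequence: acquitting a guilty person.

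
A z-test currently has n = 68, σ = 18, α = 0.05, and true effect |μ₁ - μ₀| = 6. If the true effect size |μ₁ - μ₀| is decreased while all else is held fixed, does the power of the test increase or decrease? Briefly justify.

Power decreases: a smaller true effect decreases the non-centrality λ = |μ₁ - μ₀|/(σ/√n).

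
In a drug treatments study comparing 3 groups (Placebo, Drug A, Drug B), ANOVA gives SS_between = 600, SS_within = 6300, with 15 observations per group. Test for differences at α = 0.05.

df_between = 2, df_within = 42. F = MS_between/MS_within = 300.0/150.0 = 2.0. F_crit ≈ 3.22. Fail to reject H₀.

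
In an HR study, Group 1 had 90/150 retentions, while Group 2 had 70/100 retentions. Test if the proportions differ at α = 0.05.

p̂₁ = 0.6, p̂₂ = 0.7, pooled p̂ = 0.64. z = -1.614. Critical: ±1.96. Fail to reject H₀.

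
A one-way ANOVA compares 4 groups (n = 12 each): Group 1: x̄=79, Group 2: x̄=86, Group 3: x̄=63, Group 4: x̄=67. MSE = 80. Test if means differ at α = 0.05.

Grand mean = 73.75. SS_between = 4065.0, MS_between = 1355.0. F = 16.938, F_crit ≈ 2.816. Reject H₀.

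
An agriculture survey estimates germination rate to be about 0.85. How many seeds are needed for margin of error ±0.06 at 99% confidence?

n = z²p(1-p)/E² = 2.576²×0.85×0.15/0.06² = 235.02 → n = 236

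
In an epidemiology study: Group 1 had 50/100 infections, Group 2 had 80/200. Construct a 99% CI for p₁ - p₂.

p̂₁ = 0.5, p̂₂ = 0.4. Difference = 0.1. CI = (-0.057, 0.257)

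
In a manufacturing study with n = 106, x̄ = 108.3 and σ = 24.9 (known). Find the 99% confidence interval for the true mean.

CI = x̄ ± z*(σ/√n) = 108.3 ± 2.576(24.9/√106) = 108.3 ± 6.23 = (102.07, 114.53)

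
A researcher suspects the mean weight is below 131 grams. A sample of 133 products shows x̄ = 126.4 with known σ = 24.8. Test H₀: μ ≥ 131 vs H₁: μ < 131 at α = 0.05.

z = -2.139. Critical value: -1.645. Reject H₀.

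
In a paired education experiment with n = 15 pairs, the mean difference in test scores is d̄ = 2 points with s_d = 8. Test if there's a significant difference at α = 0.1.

t = d̄/(s_d/√n) = 2/(8/√15) = 0.968. df = 14, critical t = ±1.761. Fail to reject H₀.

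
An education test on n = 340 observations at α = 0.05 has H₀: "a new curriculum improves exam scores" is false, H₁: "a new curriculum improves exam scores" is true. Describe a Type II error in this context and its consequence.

Type II error: failing to reject H₀ when it is false — concluding that a new curriculum improves exam scores is not supported when in fact it is. Consequence: keeping the old curriculum when the new one would have helped students.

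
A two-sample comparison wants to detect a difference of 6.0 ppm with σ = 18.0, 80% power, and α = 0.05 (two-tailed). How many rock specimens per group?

n per group = 2(z_α/2 + z_β)²σ²/d² = 2×(1.96 + 0.84)²×18.0²/6.0² = 141.1 → n = 142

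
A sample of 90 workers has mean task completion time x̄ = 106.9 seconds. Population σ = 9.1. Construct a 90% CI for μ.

CI = x̄ ± z*(σ/√n) = 106.9 ± 1.645(9.1/√90) = 106.9 ± 1.58 = (105.32, 108.48)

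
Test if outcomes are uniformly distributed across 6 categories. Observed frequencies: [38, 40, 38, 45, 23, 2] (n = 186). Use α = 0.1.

Expected = 31 each. χ² = Σ(O-E)²/E = 41.29. df = 5, critical value = 9.236. Reject H₀.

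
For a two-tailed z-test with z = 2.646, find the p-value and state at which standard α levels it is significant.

p = 2·P(Z > |2.646|) = 2·(1 - Φ(2.646)) ≈ 0.0081. Significant at α = 0.1; Significant at α = 0.05; Significant at α = 0.01.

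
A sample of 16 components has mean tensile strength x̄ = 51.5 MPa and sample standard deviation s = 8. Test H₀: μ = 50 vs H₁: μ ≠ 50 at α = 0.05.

t = (x̄ - μ₀)/(s/√n) = (51.5 - 50)/(8/√16) = 0.75. df = 15, critical t = ±2.131. Fail to reject H₀.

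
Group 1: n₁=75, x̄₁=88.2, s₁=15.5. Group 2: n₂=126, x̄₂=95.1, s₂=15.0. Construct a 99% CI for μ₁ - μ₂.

Difference = -6.9. SE = √(15.5²/75 + 15.0²/126) = 2.234. CI = (-12.65, -1.15)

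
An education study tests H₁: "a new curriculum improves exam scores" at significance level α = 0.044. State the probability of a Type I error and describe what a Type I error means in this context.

P(Type I error) = α = 0.044. A Type I error is rejecting H₀ when H₀ is actually true (false positive) — here, concluding that a new curriculum improves exam scores when in fact this is not the case. Consequence: adopting a curriculum that gives no real benefit — disruption for nothing.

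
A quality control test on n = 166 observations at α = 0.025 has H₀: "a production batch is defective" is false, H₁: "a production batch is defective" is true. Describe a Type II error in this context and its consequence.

Type II error: failing to reject H₀ when it is false — concluding that a production batch is defective is not supported when in fact it is. Consequence: shipping a defective batch — faulty products reach customers.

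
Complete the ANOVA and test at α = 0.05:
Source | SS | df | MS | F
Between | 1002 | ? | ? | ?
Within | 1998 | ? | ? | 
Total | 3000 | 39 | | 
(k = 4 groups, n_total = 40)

df_between = 3, df_within = 36. MS_between = 334.0, MS_within = 55.5. F = 6.018, F_crit ≈ 2.866. Reject H₀.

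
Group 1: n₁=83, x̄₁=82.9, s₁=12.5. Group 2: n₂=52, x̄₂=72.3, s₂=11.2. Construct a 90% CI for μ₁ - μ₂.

Difference = 10.6. SE = √(12.5²/83 + 11.2²/52) = 2.072. CI = (7.19, 14.01)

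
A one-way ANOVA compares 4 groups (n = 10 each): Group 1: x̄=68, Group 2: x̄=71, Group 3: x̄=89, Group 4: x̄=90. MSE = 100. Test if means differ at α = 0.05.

Grand mean = 79.5. SS_between = 4050.0, MS_between = 1350.0. F = 13.5, F_crit ≈ 2.866. Reject H₀.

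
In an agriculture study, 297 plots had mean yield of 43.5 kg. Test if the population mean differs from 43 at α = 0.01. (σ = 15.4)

z = (x̄ - μ₀)/(σ/√n) = (43.5 - 43)/(15.4/√297) = 0.56. Critical value: ±2.576. Since |0.56| ≤ 2.576, Fail to reject H₀.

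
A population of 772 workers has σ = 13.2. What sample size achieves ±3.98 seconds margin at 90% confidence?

Without FPC: n₀ = (1.645×13.2/3.98)² = 29.766. With FPC: n = n₀N/(n₀+N-1) = 28.7 → n = 29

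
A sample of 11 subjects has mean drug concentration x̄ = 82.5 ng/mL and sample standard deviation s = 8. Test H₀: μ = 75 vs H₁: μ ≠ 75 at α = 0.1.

t = (x̄ - μ₀)/(s/√n) = (82.5 - 75)/(8/√11) = 3.109. df = 10, critical t = ±1.812. Reject H₀.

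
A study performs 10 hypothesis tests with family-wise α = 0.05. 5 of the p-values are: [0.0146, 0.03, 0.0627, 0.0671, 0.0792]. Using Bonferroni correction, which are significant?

Bonferroni α = 0.05/10 = 0.005. None of the given p-values are significant.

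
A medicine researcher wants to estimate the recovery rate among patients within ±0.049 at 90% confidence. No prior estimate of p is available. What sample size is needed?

Conservative approach: use p = 0.5 (maximizes p(1-p) = 0.25). n = z²(0.25)/E² = 1.645²×0.25/0.049² = 281.8 → n = 282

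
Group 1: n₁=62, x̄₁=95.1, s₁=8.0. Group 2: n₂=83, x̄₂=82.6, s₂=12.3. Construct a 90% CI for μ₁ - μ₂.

Difference = 12.5. SE = √(8.0²/62 + 12.3²/83) = 1.69. CI = (9.72, 15.28)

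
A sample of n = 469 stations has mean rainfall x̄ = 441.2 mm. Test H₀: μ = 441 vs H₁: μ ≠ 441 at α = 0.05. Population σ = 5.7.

z = (x̄ - μ₀)/(σ/√n) = (441.2 - 441)/(5.7/√469) = 0.76. Critical value: ±1.96. Since |0.76| ≤ 1.96, Fail to reject H₀.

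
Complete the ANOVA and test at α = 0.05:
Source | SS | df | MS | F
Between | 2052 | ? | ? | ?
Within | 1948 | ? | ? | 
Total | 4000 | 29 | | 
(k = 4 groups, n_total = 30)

df_between = 3, df_within = 26. MS_between = 684.0, MS_within = 74.92. F = 9.129, F_crit ≈ 2.975. Reject H₀.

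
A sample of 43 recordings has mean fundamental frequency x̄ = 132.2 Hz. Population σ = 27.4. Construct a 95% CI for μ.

CI = x̄ ± z*(σ/√n) = 132.2 ± 1.96(27.4/√43) = 132.2 ± 8.19 = (124.01, 140.39)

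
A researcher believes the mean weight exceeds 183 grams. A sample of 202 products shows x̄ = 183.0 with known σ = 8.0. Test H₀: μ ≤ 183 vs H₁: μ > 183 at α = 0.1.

z = 0.0. Critical value: 1.28. Fail to reject H₀.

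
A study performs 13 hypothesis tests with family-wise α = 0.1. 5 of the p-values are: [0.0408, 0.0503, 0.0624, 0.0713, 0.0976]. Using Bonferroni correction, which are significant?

Bonferroni α = 0.1/13 = 0.00769. None of the given p-values are significant.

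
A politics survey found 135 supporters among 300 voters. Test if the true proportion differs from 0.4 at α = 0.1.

p̂ = 0.45, p₀ = 0.4. z = (p̂ - p₀)/√(p₀(1-p₀)/n) = 1.768. Critical: ±1.645. Reject H₀.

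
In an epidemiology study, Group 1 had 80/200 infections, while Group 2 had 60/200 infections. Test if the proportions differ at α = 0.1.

p̂₁ = 0.4, p̂₂ = 0.3, pooled p̂ = 0.35. z = 2.097. Critical: ±1.645. Reject H₀.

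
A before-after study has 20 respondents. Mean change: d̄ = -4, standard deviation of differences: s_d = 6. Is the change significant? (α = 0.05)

t = d̄/(s_d/√n) = -4/(6/√20) = -2.981. df = 19, critical t = ±2.093. Reject H₀.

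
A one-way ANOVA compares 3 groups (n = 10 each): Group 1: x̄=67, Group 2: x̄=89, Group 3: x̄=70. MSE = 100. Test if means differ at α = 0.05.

Grand mean = 75.33. SS_between = 2846.67, MS_between = 1423.33. F = 14.233, F_crit ≈ 3.354. Reject H₀.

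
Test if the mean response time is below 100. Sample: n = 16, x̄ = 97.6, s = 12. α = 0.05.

t = (97.6 - 100)/(12/√16) = -0.8, df = 15. Critical t = -1.753. Fail to reject H₀.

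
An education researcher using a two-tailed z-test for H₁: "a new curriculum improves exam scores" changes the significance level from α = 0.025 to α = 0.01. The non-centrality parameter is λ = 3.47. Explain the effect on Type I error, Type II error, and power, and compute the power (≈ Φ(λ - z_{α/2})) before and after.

Decreasing α from 0.025 to 0.01:
• Type I error rate decreases (α is the Type I rate by definition).
• Critical value moves from z_{α/2} = 2.241 to 2.576, so power = Φ(λ - z_{α/2}) goes from Φ(3.47 - 2.241) = 0.89 to Φ(3.47 - 2.576) = 0.814.
• Type II error rate β = 1 - power therefore increases (0.11 → 0.186).
Appropriate when false positives are costly — here, adopting a curriculum that gives no real benefit — disruption for nothing.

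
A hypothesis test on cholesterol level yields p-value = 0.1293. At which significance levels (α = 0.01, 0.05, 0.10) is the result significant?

p = 0.1293. Not significant at any of the given levels.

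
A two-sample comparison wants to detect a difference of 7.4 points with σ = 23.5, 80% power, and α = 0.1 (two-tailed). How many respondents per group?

n per group = 2(z_α/2 + z_β)²σ²/d² = 2×(1.645 + 0.84)²×23.5²/7.4² = 124.6 → n = 125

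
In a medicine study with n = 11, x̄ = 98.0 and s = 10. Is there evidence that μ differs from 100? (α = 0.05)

t = (x̄ - μ₀)/(s/√n) = (98.0 - 100)/(10/√11) = -0.663. df = 10, critical t = ±2.228. Fail to reject H₀.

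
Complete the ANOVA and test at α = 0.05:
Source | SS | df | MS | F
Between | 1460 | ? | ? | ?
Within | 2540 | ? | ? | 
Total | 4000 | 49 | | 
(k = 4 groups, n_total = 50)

df_between = 3, df_within = 46. MS_between = 486.67, MS_within = 55.22. F = 8.814, F_crit ≈ 2.807. Reject H₀.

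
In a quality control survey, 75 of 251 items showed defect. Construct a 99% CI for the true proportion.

p̂ = 0.299. CI = p̂ ± z*√(p̂(1-p̂)/n) = (0.224, 0.373)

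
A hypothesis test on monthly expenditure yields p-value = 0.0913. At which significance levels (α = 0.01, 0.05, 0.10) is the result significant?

p = 0.0913. Significant at: α = 0.1.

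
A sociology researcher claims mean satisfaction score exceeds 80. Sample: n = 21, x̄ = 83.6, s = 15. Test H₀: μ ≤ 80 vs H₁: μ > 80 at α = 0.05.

t = (83.6 - 80)/(15/√21) = 1.1, df = 20. Critical t = 1.725. Fail to reject H₀.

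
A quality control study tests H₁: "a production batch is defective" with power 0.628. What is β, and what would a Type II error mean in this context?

β = 1 - power = 1 - 0.628 = 0.372. A Type II error is failing to reject H₀ when H₀ is false (false negative) — here, failing to conclude that a production batch is defective when in fact it is true. Consequence: shipping a defective batch — faulty products reach customers.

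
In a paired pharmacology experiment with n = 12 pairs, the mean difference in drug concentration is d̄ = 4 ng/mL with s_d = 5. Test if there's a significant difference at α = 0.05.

t = d̄/(s_d/√n) = 4/(5/√12) = 2.771. df = 11, critical t = ±2.201. Reject H₀.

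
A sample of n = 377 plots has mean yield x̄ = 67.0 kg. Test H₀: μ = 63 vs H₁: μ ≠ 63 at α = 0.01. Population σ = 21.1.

z = (x̄ - μ₀)/(σ/√n) = (67.0 - 63)/(21.1/√377) = 3.681. Critical value: ±2.576. Since |3.681| > 2.576, Reject H₀.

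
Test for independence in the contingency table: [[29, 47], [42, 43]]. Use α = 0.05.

χ² = 2.061. df = 1, critical = 3.841. Fail to reject H₀. No evidence of dependence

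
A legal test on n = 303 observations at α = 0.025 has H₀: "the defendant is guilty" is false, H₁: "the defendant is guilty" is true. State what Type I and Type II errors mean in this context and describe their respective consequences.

Type I (false positive): concluding that the defendant is guilty when it is not — convicting an innocent person. Type II (false negative): failing to conclude that the defendant is guilty when it is — acquitting a guilty person. Which is costlier depends on domain priorities and is a judgement call rather than a statistical fact.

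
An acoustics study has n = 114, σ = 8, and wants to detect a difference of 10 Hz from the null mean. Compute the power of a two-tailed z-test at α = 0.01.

SE = σ/√n = 8/√114 = 0.749. Non-centrality λ = d/SE = 10/0.749 = 13.346. Power ≈ Φ(λ - z_{α/2}) = Φ(13.346 - 2.576) = Φ(10.77) = 1.0.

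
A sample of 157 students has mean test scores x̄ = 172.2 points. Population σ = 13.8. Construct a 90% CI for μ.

CI = x̄ ± z*(σ/√n) = 172.2 ± 1.645(13.8/√157) = 172.2 ± 1.81 = (170.39, 174.01)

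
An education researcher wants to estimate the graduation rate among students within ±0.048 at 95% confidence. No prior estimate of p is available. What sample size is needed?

Conservative approach: use p = 0.5 (maximizes p(1-p) = 0.25). n = z²(0.25)/E² = 1.96²×0.25/0.048² = 416.8 → n = 417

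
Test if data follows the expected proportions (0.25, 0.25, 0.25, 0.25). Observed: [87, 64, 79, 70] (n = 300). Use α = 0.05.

Expected: [75.0, 75.0, 75.0, 75.0]. χ² = 4.08. df = 3, critical = 7.815. Fail to reject H₀.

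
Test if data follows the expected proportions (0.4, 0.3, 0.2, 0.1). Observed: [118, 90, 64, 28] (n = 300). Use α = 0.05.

Expected: [120.0, 90.0, 60.0, 30.0]. χ² = 0.433. df = 3, critical = 7.815. Fail to reject H₀.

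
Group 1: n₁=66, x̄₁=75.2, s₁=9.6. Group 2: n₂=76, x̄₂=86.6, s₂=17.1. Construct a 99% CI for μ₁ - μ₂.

Difference = -11.4. SE = √(9.6²/66 + 17.1²/76) = 2.29. CI = (-17.3, -5.5)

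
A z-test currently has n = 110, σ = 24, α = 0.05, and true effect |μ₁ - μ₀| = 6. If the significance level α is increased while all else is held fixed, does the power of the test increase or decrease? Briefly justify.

Power increases: a larger α lowers the critical value, so more of the H₁ sampling distribution falls in the rejection region.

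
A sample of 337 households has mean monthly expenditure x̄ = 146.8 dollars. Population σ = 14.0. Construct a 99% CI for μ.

CI = x̄ ± z*(σ/√n) = 146.8 ± 2.576(14.0/√337) = 146.8 ± 1.96 = (144.84, 148.76)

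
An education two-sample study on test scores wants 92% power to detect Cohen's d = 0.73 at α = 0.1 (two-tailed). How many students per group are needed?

z_{α/2} = 1.645, z_β = Φ⁻¹(0.92) = 1.405. For medium effect (d = 0.73): n per group = 2(z_{α/2} + z_β)²/d² = 2(1.645 + 1.405)²/0.73² = 34.9 → 35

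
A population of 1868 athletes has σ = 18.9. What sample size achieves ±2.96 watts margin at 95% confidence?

Without FPC: n₀ = (1.96×18.9/2.96)² = 156.622. With FPC: n = n₀N/(n₀+N-1) = 144.6 → n = 145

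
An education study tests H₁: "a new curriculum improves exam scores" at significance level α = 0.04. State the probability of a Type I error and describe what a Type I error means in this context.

P(Type I error) = α = 0.04. A Type I error is rejecting H₀ when H₀ is actually true (false positive) — here, concluding that a new curriculum improves exam scores when in fact this is not the case. Consequence: adopting a curriculum that gives no real benefit — disruption for nothing.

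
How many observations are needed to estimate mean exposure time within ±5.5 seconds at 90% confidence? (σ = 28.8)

n = (z*σ/E)² = (1.645×28.8/5.5)² = 74.2 → n = 75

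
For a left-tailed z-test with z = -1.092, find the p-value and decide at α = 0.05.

p = P(Z < -1.092) = Φ(-1.092) ≈ 0.1374. Since p ≥ 0.05, fail to reject H₀ (not significant) at α = 0.05.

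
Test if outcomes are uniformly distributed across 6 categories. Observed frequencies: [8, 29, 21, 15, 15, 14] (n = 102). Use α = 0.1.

Expected = 17 each. χ² = Σ(O-E)²/E = 15.176. df = 5, critical value = 9.236. Reject H₀.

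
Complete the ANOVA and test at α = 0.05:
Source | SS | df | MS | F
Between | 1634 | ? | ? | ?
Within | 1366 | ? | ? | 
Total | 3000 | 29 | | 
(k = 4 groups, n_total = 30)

df_between = 3, df_within = 26. MS_between = 544.67, MS_within = 52.54. F = 10.367, F_crit ≈ 2.975. Reject H₀.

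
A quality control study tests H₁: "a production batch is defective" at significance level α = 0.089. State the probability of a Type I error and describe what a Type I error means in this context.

P(Type I error) = α = 0.089. A Type I error is rejecting H₀ when H₀ is actually true (false positive) — here, concluding that a production batch is defective when in fact this is not the case. Consequence: scrapping a good batch — wasted material and cost for no reason.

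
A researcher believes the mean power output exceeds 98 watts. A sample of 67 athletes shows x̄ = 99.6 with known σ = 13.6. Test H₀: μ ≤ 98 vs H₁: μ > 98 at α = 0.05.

z = 0.963. Critical value: 1.645. Fail to reject H₀.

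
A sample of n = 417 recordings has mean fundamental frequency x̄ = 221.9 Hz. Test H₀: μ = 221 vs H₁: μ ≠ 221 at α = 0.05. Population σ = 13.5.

z = (x̄ - μ₀)/(σ/√n) = (221.9 - 221)/(13.5/√417) = 1.361. Critical value: ±1.96. Since |1.361| ≤ 1.96, Fail to reject H₀.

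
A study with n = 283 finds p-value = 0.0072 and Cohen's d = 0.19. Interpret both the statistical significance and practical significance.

Statistically significant (p = 0.0072 < 0.05). Cohen's d = 0.19 indicates a very small effect size. Both statistical and practical significance should be considered.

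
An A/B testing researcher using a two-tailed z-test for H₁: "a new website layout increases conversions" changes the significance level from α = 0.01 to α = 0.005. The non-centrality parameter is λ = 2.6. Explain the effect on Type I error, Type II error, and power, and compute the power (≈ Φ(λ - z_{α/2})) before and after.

Decreasing α from 0.01 to 0.005:
• Type I error rate decreases (α is the Type I rate by definition).
• Critical value moves from z_{α/2} = 2.576 to 2.807, so power = Φ(λ - z_{α/2}) goes from Φ(2.6 - 2.576) = 0.51 to Φ(2.6 - 2.807) = 0.418.
• Type II error rate β = 1 - power therefore increases (0.49 → 0.582).
Appropriate when false positives are costly — here, rolling out a layout that doesn't actually help — wasted engineering effort.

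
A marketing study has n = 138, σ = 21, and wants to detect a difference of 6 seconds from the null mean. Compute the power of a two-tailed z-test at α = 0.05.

SE = σ/√n = 21/√138 = 1.788. Non-centrality λ = d/SE = 6/1.788 = 3.356. Power ≈ Φ(λ - z_{α/2}) = Φ(3.356 - 1.96) = Φ(1.396) = 0.919.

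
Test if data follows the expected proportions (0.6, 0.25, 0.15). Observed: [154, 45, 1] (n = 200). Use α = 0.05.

Expected: [120.0, 50.0, 30.0]. χ² = 38.167. df = 2, critical = 5.991. Reject H₀.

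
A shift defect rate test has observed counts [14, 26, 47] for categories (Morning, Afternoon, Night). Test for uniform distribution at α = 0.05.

Expected = 29 each. χ² = Σ(O-E)²/E = 19.241. df = 2, critical value = 5.991. Reject H₀.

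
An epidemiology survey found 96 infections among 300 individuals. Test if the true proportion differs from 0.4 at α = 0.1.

p̂ = 0.32, p₀ = 0.4. z = (p̂ - p₀)/√(p₀(1-p₀)/n) = -2.828. Critical: ±1.645. Reject H₀.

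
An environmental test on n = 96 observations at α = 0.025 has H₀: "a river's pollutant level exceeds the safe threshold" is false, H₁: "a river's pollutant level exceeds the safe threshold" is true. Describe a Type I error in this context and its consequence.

Type I error: rejecting H₀ when it is true — concluding that a river's pollutant level exceeds the safe threshold when in fact it is not. Consequence: shutting down a compliant factory unnecessarily.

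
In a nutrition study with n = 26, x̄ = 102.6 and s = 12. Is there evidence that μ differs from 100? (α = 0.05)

t = (x̄ - μ₀)/(s/√n) = (102.6 - 100)/(12/√26) = 1.105. df = 25, critical t = ±2.06. Fail to reject H₀.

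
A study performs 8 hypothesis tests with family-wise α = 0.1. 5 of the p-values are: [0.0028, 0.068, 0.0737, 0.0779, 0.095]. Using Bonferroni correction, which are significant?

Bonferroni α = 0.1/8 = 0.0125. Significant p-values: [0.0028]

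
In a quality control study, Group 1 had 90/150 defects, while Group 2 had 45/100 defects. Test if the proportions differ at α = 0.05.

p̂₁ = 0.6, p̂₂ = 0.45, pooled p̂ = 0.54. z = 2.331. Critical: ±1.96. Reject H₀.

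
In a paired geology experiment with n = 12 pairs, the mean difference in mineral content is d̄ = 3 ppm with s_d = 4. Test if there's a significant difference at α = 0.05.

t = d̄/(s_d/√n) = 3/(4/√12) = 2.598. df = 11, critical t = ±2.201. Reject H₀.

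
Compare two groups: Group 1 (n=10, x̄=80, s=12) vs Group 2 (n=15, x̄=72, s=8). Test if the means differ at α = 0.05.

Pooled sp = 9.76. t = 2.007, df = 23. Critical t = ±2.069. Fail to reject H₀.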